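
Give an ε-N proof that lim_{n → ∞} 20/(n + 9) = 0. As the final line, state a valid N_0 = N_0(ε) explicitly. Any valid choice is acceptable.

Let ε > 0. For n ≥ 1, |20/(n + 9) − 0| = 20/(n + 9) ≤ 20/n.
We need 20/n < ε, i.e. n > 20/ε.
Take N_0 = 20/ε. If n > N_0 then |20/(n + 9)| ≤ 20/n < ε.

N_0 = 20/ε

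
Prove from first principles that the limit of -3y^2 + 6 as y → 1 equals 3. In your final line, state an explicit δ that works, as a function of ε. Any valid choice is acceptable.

δ = min(1, ε/9)

Fix ε > 0. We want δ > 0 such that 0 < |y − 1| < δ implies |(-3y^2 + 6) − 3| < ε.
(-3y^2 + 6) − 3 = -3y^2 + 3 = (y − 1)(-3y - 3).
So |(-3y^2 + 6) − 3| = |y − 1|·|-3y - 3|.
Assume first that |y − 1| < 1, so |y| < 2. Then |-3y - 3| ≤ 3·2 + 3 = 9.
Hence |(-3y^2 + 6) − 3| ≤ 9|y − 1| < ε provided |y − 1| < ε/9.
Take δ = min(1, ε/9). Then 0 < |y − 1| < δ gives both |y − 1| < 1 and |y − 1| < ε/9, so |(-3y^2 + 6) − 3| < ε.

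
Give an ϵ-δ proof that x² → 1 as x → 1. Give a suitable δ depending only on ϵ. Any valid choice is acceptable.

δ = min(2, ϵ/4)

Suppose ϵ > 0. We seek δ > 0 with 0 < |x − 1| < δ ⇒ |x² − 1| < ϵ.
Factor: x² − 1 = (x − 1)(x + 1), so |x² − 1| = |x − 1|·|x + 1|.
Impose δ ≤ 2 so that |x| < 3; then |x + 1| ≤ 4.
Hence |x² − 1| ≤ 4|x − 1|, which is < ϵ once |x − 1| < ϵ/4.
Take δ = min(2, ϵ/4). If 0 < |x − 1| < δ then both bounds hold and |x² − 1| ≤ 4|x − 1| < 4·(ϵ/4) = ϵ.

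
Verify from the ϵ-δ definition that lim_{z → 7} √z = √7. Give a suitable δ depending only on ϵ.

δ = min(7, √7·ϵ)

Fix ϵ > 0. We want δ > 0 such that 0 < |z − 7| < δ implies |√z − √7| < ϵ.
Multiplying by the conjugate, |√z − √7| = |z − 7|/(√z + √7).
Restrict δ ≤ 7 so that |z − 7| < 7 forces z > 0, and then √z + √7 > √7.
Hence |√z − √7| < |z − 7|/√7, which is < ϵ once |z − 7| < √7·ϵ.
Take δ = min(7, √7·ϵ). If 0 < |z − 7| < δ then z > 0 and |√z − √7| < |z − 7|/√7 < ϵ.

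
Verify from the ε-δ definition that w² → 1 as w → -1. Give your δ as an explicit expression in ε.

δ = min(2, ε/4)

Let ε > 0 be given. We seek δ > 0 with 0 < |w + 1| < δ ⇒ |w² − 1| < ε.
Factor: w² − 1 = (w + 1)(w - 1), so |w² − 1| = |w + 1|·|w - 1|.
Impose δ ≤ 2 so that |w| < 3; then |w - 1| ≤ 4.
Hence |w² − 1| ≤ 4|w + 1|, which is < ε once |w + 1| < ε/4.
Take δ = min(2, ε/4). If 0 < |w + 1| < δ then both bounds hold and |w² − 1| ≤ 4|w + 1| < 4·(ε/4) = ε.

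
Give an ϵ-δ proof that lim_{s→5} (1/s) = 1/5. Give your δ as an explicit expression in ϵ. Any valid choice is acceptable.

δ = min(5/2, (25/2)ϵ)

Let ϵ > 0. We seek δ > 0 such that 0 < |s − 5| < δ implies |1/s − (1/5)| < ϵ.
|1/s − (1/5)| = |5 − s|/(5·|s|) = |s − 5|/(5|s|).
Require δ ≤ 5/2 so that |s| > 5 − 5/2 = 5/2, hence 5|s| > 25/2.
Then |1/s − (1/5)| < |s − 5|/(25/2), which is < ϵ when |s − 5| < (25/2)ϵ.
Take δ = min(5/2, (25/2)ϵ). Then 0 < |s − 5| < δ gives both |s − 5| < 5/2 and |s − 5| < (25/2)ϵ, so |1/s − (1/5)| < ϵ.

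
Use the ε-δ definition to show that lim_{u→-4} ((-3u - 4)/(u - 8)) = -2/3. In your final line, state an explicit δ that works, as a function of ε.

δ = min(6, (18/7)ε)

Let ε > 0 be given. We want δ > 0 with 0 < |u + 4| < δ ⇒ |(-3u - 4)/(u - 8) + 2/3| < ε.
Combining over a common denominator, (-3u - 4)/(u - 8) + 2/3 = [(-3u - 4)·(-12) − 8·(u - 8)] / [(-12)·(u - 8)] = 28(u + 4) / ((-12)(u - 8)).
So |(-3u - 4)/(u - 8) + 2/3| = 28|u + 4| / (12·|u − 8|).
Require δ ≤ 6, so |u − 8| ≥ |-12| − |u + 4| > 12 − 6 = 6.
Hence |(-3u - 4)/(u - 8) + 2/3| < 28|u + 4|/(12·6) = (7/18)|u + 4|, which is < ε once |u + 4| < (18/7)ε.
Take δ = min(6, (18/7)ε). Then 0 < |u + 4| < δ forces both bounds, so |(-3u - 4)/(u - 8) + 2/3| < ε.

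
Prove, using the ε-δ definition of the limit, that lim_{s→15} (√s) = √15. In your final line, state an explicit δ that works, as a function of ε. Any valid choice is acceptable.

Fix ε > 0. We want δ > 0 such that 0 < |s − 15| < δ implies |√s − √15| < ε.
Rationalise: √s − √15 = (s − 15)/(√s + √15), so |√s − √15| = |s − 15|/(√s + √15).
Restrict δ ≤ 15 so that |s − 15| < 15 forces s > 0, and then √s + √15 > √15.
Hence |√s − √15| < |s − 15|/√15, which is < ε once |s − 15| < √15·ε.
Take δ = min(15, √15·ε). If 0 < |s − 15| < δ then s > 0 and |√s − √15| < |s − 15|/√15 < ε.

δ = min(15, √15·ε)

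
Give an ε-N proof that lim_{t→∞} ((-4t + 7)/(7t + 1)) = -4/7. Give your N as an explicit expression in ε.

N = (53/49)/ε

Fix ε > 0. We seek N > 0 such that t > N implies |(-4t + 7)/(7t + 1) + 4/7| < ε.
(-4t + 7)/(7t + 1) + 4/7 = (7(-4t + 7) − (-4)(7t + 1)) / (7(7t + 1)) = 53/(7(7t + 1)).
For t > 0 we have 7t + 1 > 7t, so |(-4t + 7)/(7t + 1) + 4/7| = 53/(7(7t + 1)) < 53/(7·7t) = (53/49)/t.
Thus |(-4t + 7)/(7t + 1) + 4/7| < ε whenever t > (53/49)/ε.
Take N = (53/49)/ε. If t > N then |(-4t + 7)/(7t + 1) + 4/7| < (53/49)/t < ε.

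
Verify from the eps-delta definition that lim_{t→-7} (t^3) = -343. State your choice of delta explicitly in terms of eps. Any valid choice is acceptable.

Fix eps > 0. We seek delta > 0 with 0 < |t + 7| < delta ⇒ |t^3 + 343| < eps.
Factor: t^3 + 343 = (t + 7)(t^2 - 7t + 49), so |t^3 + 343| = |t + 7|·|t^2 - 7t + 49|.
Impose delta ≤ 1 so that |t| < 8; then |t^2 - 7t + 49| ≤ 169.
Hence |t^3 + 343| ≤ 169|t + 7|, which is < eps once |t + 7| < eps/169.
Take delta = min(1, eps/169). If 0 < |t + 7| < delta then both bounds hold and |t^3 + 343| ≤ 169|t + 7| < 169·(eps/169) = eps.

delta = min(1, eps/169)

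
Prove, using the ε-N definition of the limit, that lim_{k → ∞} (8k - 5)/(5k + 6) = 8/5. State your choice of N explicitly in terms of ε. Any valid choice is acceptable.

N = (73/25)/ε

Let ε > 0 be given. For k ≥ 1, |(8k - 5)/(5k + 6) − (8/5)| = |-73|/(5(5k + 6)) = 73/(5(5k + 6)).
Since 5k + 6 ≥ 5k for k ≥ 1, this is ≤ 73/(5·5k) = (73/25)/k.
So |(8k - 5)/(5k + 6) − (8/5)| < ε whenever k > (73/25)/ε.
Take N = (73/25)/ε. If k > N then |(8k - 5)/(5k + 6) − (8/5)| ≤ (73/25)/k < ε.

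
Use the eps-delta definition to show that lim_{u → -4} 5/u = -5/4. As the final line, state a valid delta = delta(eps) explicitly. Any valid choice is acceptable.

delta = min(2, (8/5)eps)

Suppose eps > 0. We seek delta > 0 such that 0 < |u + 4| < delta implies |5/u + 5/4| < eps.
|5/u + 5/4| = 5·|-4 − u|/(4·|u|) = 5|u + 4|/(4|u|).
Require delta ≤ 2 so that |u| > 4 − 2 = 2, hence 4|u| > 8.
Then |5/u + 5/4| < 5|u + 4|/8, which is < eps when |u + 4| < (8/5)eps.
Take delta = min(2, (8/5)eps). Then 0 < |u + 4| < delta gives both |u + 4| < 2 and |u + 4| < (8/5)eps, so |5/u + 5/4| < eps.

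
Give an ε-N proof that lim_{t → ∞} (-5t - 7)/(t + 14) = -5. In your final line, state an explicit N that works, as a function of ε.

Let ε > 0. We seek N > 0 such that t > N implies |(-5t - 7)/(t + 14) + 5| < ε.
(-5t - 7)/(t + 14) + 5 = ((-5t - 7) − (-5)(t + 14)) / ((t + 14)) = 63/((t + 14)).
For t > 0 we have t + 14 > t, so |(-5t - 7)/(t + 14) + 5| = 63/((t + 14)) < 63/(t) = 63/t.
Thus |(-5t - 7)/(t + 14) + 5| < ε whenever t > 63/ε.
Take N = 63/ε. If t > N then |(-5t - 7)/(t + 14) + 5| < 63/t < ε.

N = 63/ε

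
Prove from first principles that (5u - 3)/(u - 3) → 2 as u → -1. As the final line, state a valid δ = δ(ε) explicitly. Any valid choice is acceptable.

δ = min(2, (2/3)ε)

Fix ε > 0. We want δ > 0 with 0 < |u + 1| < δ ⇒ |(5u - 3)/(u - 3) − 2| < ε.
Combining over a common denominator, (5u - 3)/(u - 3) − 2 = [(5u - 3)·(-4) − (-8)·(u - 3)] / [(-4)·(u - 3)] = -12(u + 1) / ((-4)(u - 3)).
So |(5u - 3)/(u - 3) − 2| = 12|u + 1| / (4·|u − 3|).
Require δ ≤ 2, so |u − 3| ≥ |-4| − |u + 1| > 4 − 2 = 2.
Hence |(5u - 3)/(u - 3) − 2| < 12|u + 1|/(4·2) = (3/2)|u + 1|, which is < ε once |u + 1| < (2/3)ε.
Take δ = min(2, (2/3)ε). Then 0 < |u + 1| < δ forces both bounds, so |(5u - 3)/(u - 3) − 2| < ε.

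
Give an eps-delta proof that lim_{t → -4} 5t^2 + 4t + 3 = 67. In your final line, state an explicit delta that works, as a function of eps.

delta = min(2, eps/46)

Let eps > 0 be given. We want delta > 0 such that 0 < |t + 4| < delta implies |(5t^2 + 4t + 3) − 67| < eps.
(5t^2 + 4t + 3) − 67 = 5t^2 + 4t - 64 = (t + 4)(5t - 16).
So |(5t^2 + 4t + 3) − 67| = |t + 4|·|5t - 16|.
Assume first that |t + 4| < 2, so |t| < 6. Then |5t - 16| ≤ 5·6 + 16 = 46.
Hence |(5t^2 + 4t + 3) − 67| ≤ 46|t + 4| < eps provided |t + 4| < eps/46.
Take delta = min(2, eps/46). Then 0 < |t + 4| < delta gives both |t + 4| < 2 and |t + 4| < eps/46, so |(5t^2 + 4t + 3) − 67| < eps.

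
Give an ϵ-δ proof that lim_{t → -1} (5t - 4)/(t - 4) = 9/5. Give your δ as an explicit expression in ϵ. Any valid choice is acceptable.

δ = min(5/2, (25/32)ϵ)

Let ϵ > 0 be given. We want δ > 0 with 0 < |t + 1| < δ ⇒ |(5t - 4)/(t - 4) − (9/5)| < ϵ.
Combining over a common denominator, (5t - 4)/(t - 4) − (9/5) = [(5t - 4)·(-5) − (-9)·(t - 4)] / [(-5)·(t - 4)] = -16(t + 1) / ((-5)(t - 4)).
So |(5t - 4)/(t - 4) − (9/5)| = 16|t + 1| / (5·|t − 4|).
Restrict δ ≤ 5/2. Then |t + 1| < 5/2 gives |t − 4| = |(t + 1) + (-5)| ≥ 5 − 5/2 = 5/2.
Hence |(5t - 4)/(t - 4) − (9/5)| < 16|t + 1|/(5·(5/2)) = (32/25)|t + 1|, which is < ϵ once |t + 1| < (25/32)ϵ.
Take δ = min(5/2, (25/32)ϵ). Then 0 < |t + 1| < δ forces both bounds, so |(5t - 4)/(t - 4) − (9/5)| < ϵ.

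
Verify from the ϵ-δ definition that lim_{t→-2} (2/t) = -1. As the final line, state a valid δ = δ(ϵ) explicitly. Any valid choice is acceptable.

δ = min(1, ϵ)

Let ϵ > 0. We seek δ > 0 such that 0 < |t + 2| < δ implies |2/t + 1| < ϵ.
|2/t + 1| = 2·|-2 − t|/(2·|t|) = 2|t + 2|/(2|t|).
Restrict δ ≤ 1. Then |t + 2| < 1 gives |t| > 1, so 2|t| > 2.
Then |2/t + 1| < 2|t + 2|/2, which is < ϵ when |t + 2| < ϵ.
Take δ = min(1, ϵ). Then 0 < |t + 2| < δ gives both |t + 2| < 1 and |t + 2| < ϵ, so |2/t + 1| < ϵ.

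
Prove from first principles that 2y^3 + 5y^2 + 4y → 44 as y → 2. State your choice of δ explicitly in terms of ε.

Let ε > 0 be given. We want δ > 0 such that 0 < |y − 2| < δ implies |(2y^3 + 5y^2 + 4y) − 44| < ε.
(2y^3 + 5y^2 + 4y) − 44 = 2y^3 + 5y^2 + 4y - 44 = (y − 2)(2y^2 + 9y + 22).
So |(2y^3 + 5y^2 + 4y) − 44| = |y − 2|·|2y^2 + 9y + 22|.
Assume first that |y − 2| < 1, so |y| < 3. Then |2y^2 + 9y + 22| ≤ 2·3^2 + 9·3 + 22 = 67.
Hence |(2y^3 + 5y^2 + 4y) − 44| ≤ 67|y − 2| < ε provided |y − 2| < ε/67.
Choosing δ = min(1, ε/67) ensures both conditions, hence |(2y^3 + 5y^2 + 4y) − 44| < ε.

δ = min(1, ε/67)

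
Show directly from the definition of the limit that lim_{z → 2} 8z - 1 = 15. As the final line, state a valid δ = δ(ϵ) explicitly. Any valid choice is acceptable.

δ = ϵ/8

Let ϵ > 0. We need δ > 0 so that 0 < |z − 2| < δ implies |(8z - 1) − 15| < ϵ.
|(8z - 1) − 15| = |8z - 16| = 8|z − 2|.
So 8|z − 2| < ϵ exactly when |z − 2| < ϵ/8.
Take δ = ϵ/8. If 0 < |z − 2| < δ then |(8z - 1) − 15| = 8|z − 2| < 8·(ϵ/8) = ϵ.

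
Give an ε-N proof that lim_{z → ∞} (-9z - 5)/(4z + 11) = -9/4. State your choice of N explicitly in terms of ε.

Let ε > 0 be given. We seek N > 0 such that z > N implies |(-9z - 5)/(4z + 11) + 9/4| < ε.
(-9z - 5)/(4z + 11) + 9/4 = (4(-9z - 5) − (-9)(4z + 11)) / (4(4z + 11)) = 79/(4(4z + 11)).
For z > 0 we have 4z + 11 > 4z, so |(-9z - 5)/(4z + 11) + 9/4| = 79/(4(4z + 11)) < 79/(4·4z) = (79/16)/z.
Thus |(-9z - 5)/(4z + 11) + 9/4| < ε whenever z > (79/16)/ε.
Take N = (79/16)/ε. If z > N then |(-9z - 5)/(4z + 11) + 9/4| < (79/16)/z < ε.

N = (79/16)/ε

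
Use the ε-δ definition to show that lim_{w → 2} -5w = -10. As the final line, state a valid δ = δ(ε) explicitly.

Suppose ε > 0. We need δ > 0 so that 0 < |w − 2| < δ implies |(-5w) + 10| < ε.
|(-5w) + 10| = |-5w + 10| = 5|w − 2|.
So 5|w − 2| < ε exactly when |w − 2| < ε/5.
Choosing δ = ε/5 gives |(-5w) + 10| = 5|w − 2| < ε whenever |w − 2| < δ.

δ = ε/5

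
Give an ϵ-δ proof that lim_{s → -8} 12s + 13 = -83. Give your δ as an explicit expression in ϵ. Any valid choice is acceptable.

δ = ϵ/12

Fix ϵ > 0. We need δ > 0 so that 0 < |s + 8| < δ implies |(12s + 13) + 83| < ϵ.
Since (12s + 13) + 83 = 12(s + 8), we have |(12s + 13) + 83| = 12|s + 8|.
Thus it suffices that |s + 8| < ϵ/12.
Choosing δ = ϵ/12 gives |(12s + 13) + 83| = 12|s + 8| < ϵ whenever |s + 8| < δ.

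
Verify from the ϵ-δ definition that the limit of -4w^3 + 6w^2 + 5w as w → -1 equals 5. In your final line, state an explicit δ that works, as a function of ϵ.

Suppose ϵ > 0. We want δ > 0 such that 0 < |w + 1| < δ implies |(-4w^3 + 6w^2 + 5w) − 5| < ϵ.
(-4w^3 + 6w^2 + 5w) − 5 = -4w^3 + 6w^2 + 5w - 5 = (w + 1)(-4w^2 + 10w - 5).
So |(-4w^3 + 6w^2 + 5w) − 5| = |w + 1|·|-4w^2 + 10w - 5|.
Assume first that |w + 1| < 2, so |w| < 3. Then |-4w^2 + 10w - 5| ≤ 4·3^2 + 10·3 + 5 = 71.
Hence |(-4w^3 + 6w^2 + 5w) − 5| ≤ 71|w + 1| < ϵ provided |w + 1| < ϵ/71.
Choosing δ = min(2, ϵ/71) ensures both conditions, hence |(-4w^3 + 6w^2 + 5w) − 5| < ϵ.

δ = min(2, ϵ/71)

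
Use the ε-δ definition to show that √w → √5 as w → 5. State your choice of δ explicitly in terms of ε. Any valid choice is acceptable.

Let ε > 0 be given. We want δ > 0 such that 0 < |w − 5| < δ implies |√w − √5| < ε.
Rationalise: √w − √5 = (w − 5)/(√w + √5), so |√w − √5| = |w − 5|/(√w + √5).
Restrict δ ≤ 5 so that |w − 5| < 5 forces w > 0, and then √w + √5 > √5.
Hence |√w − √5| < |w − 5|/√5, which is < ε once |w − 5| < √5·ε.
Take δ = min(5, √5·ε). If 0 < |w − 5| < δ then w > 0 and |√w − √5| < |w − 5|/√5 < ε.

δ = min(5, √5·ε)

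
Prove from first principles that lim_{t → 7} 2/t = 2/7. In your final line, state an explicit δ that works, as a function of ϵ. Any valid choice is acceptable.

Fix ϵ > 0. We seek δ > 0 such that 0 < |t − 7| < δ implies |2/t − (2/7)| < ϵ.
|2/t − (2/7)| = 2·|7 − t|/(7·|t|) = 2|t − 7|/(7|t|).
Restrict δ ≤ 7/2. Then |t − 7| < 7/2 gives |t| > 7/2, so 7|t| > 49/2.
Then |2/t − (2/7)| < 2|t − 7|/(49/2), which is < ϵ when |t − 7| < (49/4)ϵ.
Take δ = min(7/2, (49/4)ϵ). Then 0 < |t − 7| < δ gives both |t − 7| < 7/2 and |t − 7| < (49/4)ϵ, so |2/t − (2/7)| < ϵ.

δ = min(7/2, (49/4)ϵ)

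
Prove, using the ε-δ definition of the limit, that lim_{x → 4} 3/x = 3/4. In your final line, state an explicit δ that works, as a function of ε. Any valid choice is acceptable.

δ = min(2, (8/3)ε)

Fix ε > 0. We seek δ > 0 such that 0 < |x − 4| < δ implies |3/x − (3/4)| < ε.
|3/x − (3/4)| = 3·|4 − x|/(4·|x|) = 3|x − 4|/(4|x|).
Require δ ≤ 2 so that |x| > 4 − 2 = 2, hence 4|x| > 8.
Then |3/x − (3/4)| < 3|x − 4|/8, which is < ε when |x − 4| < (8/3)ε.
Take δ = min(2, (8/3)ε). Then 0 < |x − 4| < δ gives both |x − 4| < 2 and |x − 4| < (8/3)ε, so |3/x − (3/4)| < ε.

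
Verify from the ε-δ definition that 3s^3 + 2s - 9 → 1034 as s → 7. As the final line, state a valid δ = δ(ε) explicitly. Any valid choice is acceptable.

Let ε > 0 be given. We want δ > 0 such that 0 < |s − 7| < δ implies |(3s^3 + 2s - 9) − 1034| < ε.
(3s^3 + 2s - 9) − 1034 = 3s^3 + 2s - 1043 = (s − 7)(3s^2 + 21s + 149).
So |(3s^3 + 2s - 9) − 1034| = |s − 7|·|3s^2 + 21s + 149|.
Assume first that |s − 7| < 1, so |s| < 8. Then |3s^2 + 21s + 149| ≤ 3·8^2 + 21·8 + 149 = 509.
Hence |(3s^3 + 2s - 9) − 1034| ≤ 509|s − 7| < ε provided |s − 7| < ε/509.
Take δ = min(1, ε/509). Then 0 < |s − 7| < δ gives both |s − 7| < 1 and |s − 7| < ε/509, so |(3s^3 + 2s - 9) − 1034| < ε.

δ = min(1, ε/509)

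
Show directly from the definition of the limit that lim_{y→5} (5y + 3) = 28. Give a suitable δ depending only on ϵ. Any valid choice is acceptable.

Let ϵ > 0 be given. We need δ > 0 so that 0 < |y − 5| < δ implies |(5y + 3) − 28| < ϵ.
Since (5y + 3) − 28 = 5(y − 5), we have |(5y + 3) − 28| = 5|y − 5|.
Thus it suffices that |y − 5| < ϵ/5.
Take δ = ϵ/5. If 0 < |y − 5| < δ then |(5y + 3) − 28| = 5|y − 5| < 5·(ϵ/5) = ϵ.

δ = ϵ/5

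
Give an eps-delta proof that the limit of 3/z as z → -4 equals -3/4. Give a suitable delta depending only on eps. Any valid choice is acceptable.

Suppose eps > 0. We seek delta > 0 such that 0 < |z + 4| < delta implies |3/z + 3/4| < eps.
|3/z + 3/4| = 3·|-4 − z|/(4·|z|) = 3|z + 4|/(4|z|).
Require delta ≤ 2 so that |z| > 4 − 2 = 2, hence 4|z| > 8.
Then |3/z + 3/4| < 3|z + 4|/8, which is < eps when |z + 4| < (8/3)eps.
Take delta = min(2, (8/3)eps). Then 0 < |z + 4| < delta gives both |z + 4| < 2 and |z + 4| < (8/3)eps, so |3/z + 3/4| < eps.

delta = min(2, (8/3)eps)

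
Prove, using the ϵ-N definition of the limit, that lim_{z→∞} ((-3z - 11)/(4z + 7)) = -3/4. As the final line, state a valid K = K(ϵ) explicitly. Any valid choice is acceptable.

K = (23/16)/ϵ

Let ϵ > 0 be given. We seek K > 0 such that z > K implies |(-3z - 11)/(4z + 7) + 3/4| < ϵ.
(-3z - 11)/(4z + 7) + 3/4 = (4(-3z - 11) − (-3)(4z + 7)) / (4(4z + 7)) = -23/(4(4z + 7)).
For z > 0 we have 4z + 7 > 4z, so |(-3z - 11)/(4z + 7) + 3/4| = 23/(4(4z + 7)) < 23/(4·4z) = (23/16)/z.
Thus |(-3z - 11)/(4z + 7) + 3/4| < ϵ whenever z > (23/16)/ϵ.
Take K = (23/16)/ϵ. If z > K then |(-3z - 11)/(4z + 7) + 3/4| < (23/16)/z < ϵ.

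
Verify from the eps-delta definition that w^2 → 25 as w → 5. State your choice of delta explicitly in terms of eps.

Suppose eps > 0. We seek delta > 0 with 0 < |w − 5| < delta ⇒ |w^2 − 25| < eps.
Factor: w^2 − 25 = (w − 5)(w + 5), so |w^2 − 25| = |w − 5|·|w + 5|.
Impose delta ≤ 2 so that |w| < 7; then |w + 5| ≤ 12.
Hence |w^2 − 25| ≤ 12|w − 5|, which is < eps once |w − 5| < eps/12.
Take delta = min(2, eps/12). If 0 < |w − 5| < delta then both bounds hold and |w^2 − 25| ≤ 12|w − 5| < 12·(eps/12) = eps.

delta = min(2, eps/12)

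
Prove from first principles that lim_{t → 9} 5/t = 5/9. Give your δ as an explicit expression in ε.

Suppose ε > 0. We seek δ > 0 such that 0 < |t − 9| < δ implies |5/t − (5/9)| < ε.
|5/t − (5/9)| = 5·|9 − t|/(9·|t|) = 5|t − 9|/(9|t|).
Restrict δ ≤ 9/2. Then |t − 9| < 9/2 gives |t| > 9/2, so 9|t| > 81/2.
Then |5/t − (5/9)| < 5|t − 9|/(81/2), which is < ε when |t − 9| < (81/10)ε.
Take δ = min(9/2, (81/10)ε). Then 0 < |t − 9| < δ gives both |t − 9| < 9/2 and |t − 9| < (81/10)ε, so |5/t − (5/9)| < ε.

δ = min(9/2, (81/10)ε)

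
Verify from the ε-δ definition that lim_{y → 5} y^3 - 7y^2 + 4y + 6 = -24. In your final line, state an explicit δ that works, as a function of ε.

δ = min(2, ε/69)

Let ε > 0 be given. We want δ > 0 such that 0 < |y − 5| < δ implies |(y^3 - 7y^2 + 4y + 6) + 24| < ε.
(y^3 - 7y^2 + 4y + 6) + 24 = y^3 - 7y^2 + 4y + 30 = (y − 5)(y^2 - 2y - 6).
So |(y^3 - 7y^2 + 4y + 6) + 24| = |y − 5|·|y^2 - 2y - 6|.
Require δ ≤ 2. Then |y − 5| < 2 gives |y| < 7, and by the triangle inequality |y^2 - 2y - 6| ≤ 7^2 + 2·7 + 6 = 69.
Hence |(y^3 - 7y^2 + 4y + 6) + 24| ≤ 69|y − 5| < ε provided |y − 5| < ε/69.
Take δ = min(2, ε/69). Then 0 < |y − 5| < δ gives both |y − 5| < 2 and |y − 5| < ε/69, so |(y^3 - 7y^2 + 4y + 6) + 24| < ε.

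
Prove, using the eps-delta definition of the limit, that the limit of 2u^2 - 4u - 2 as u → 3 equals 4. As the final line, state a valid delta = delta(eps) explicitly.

Let eps > 0. We want delta > 0 such that 0 < |u − 3| < delta implies |(2u^2 - 4u - 2) − 4| < eps.
(2u^2 - 4u - 2) − 4 = 2u^2 - 4u - 6 = (u − 3)(2u + 2).
So |(2u^2 - 4u - 2) − 4| = |u − 3|·|2u + 2|.
Assume first that |u − 3| < 1, so |u| < 4. Then |2u + 2| ≤ 2·4 + 2 = 10.
Hence |(2u^2 - 4u - 2) − 4| ≤ 10|u − 3| < eps provided |u − 3| < eps/10.
Choosing delta = min(1, eps/10) ensures both conditions, hence |(2u^2 - 4u - 2) − 4| < eps.

delta = min(1, eps/10)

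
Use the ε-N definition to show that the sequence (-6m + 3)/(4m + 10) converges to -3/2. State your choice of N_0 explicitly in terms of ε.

N_0 = (9/2)/ε

Let ε > 0 be given. For m ≥ 1, |(-6m + 3)/(4m + 10) + 3/2| = |72|/(4(4m + 10)) = 72/(4(4m + 10)).
Since 4m + 10 ≥ 4m for m ≥ 1, this is ≤ 72/(4·4m) = (9/2)/m.
So |(-6m + 3)/(4m + 10) + 3/2| < ε whenever m > (9/2)/ε.
Take N_0 = (9/2)/ε. If m > N_0 then |(-6m + 3)/(4m + 10) + 3/2| ≤ (9/2)/m < ε.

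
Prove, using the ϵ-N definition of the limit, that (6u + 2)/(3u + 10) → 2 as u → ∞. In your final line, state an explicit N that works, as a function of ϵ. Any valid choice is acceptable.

Let ϵ > 0 be given. We seek N > 0 such that u > N implies |(6u + 2)/(3u + 10) − 2| < ϵ.
(6u + 2)/(3u + 10) − 2 = (3(6u + 2) − 6(3u + 10)) / (3(3u + 10)) = -54/(3(3u + 10)).
For u > 0 we have 3u + 10 > 3u, so |(6u + 2)/(3u + 10) − 2| = 54/(3(3u + 10)) < 54/(3·3u) = 6/u.
Thus |(6u + 2)/(3u + 10) − 2| < ϵ whenever u > 6/ϵ.
Take N = 6/ϵ. If u > N then |(6u + 2)/(3u + 10) − 2| < 6/u < ϵ.

N = 6/ϵ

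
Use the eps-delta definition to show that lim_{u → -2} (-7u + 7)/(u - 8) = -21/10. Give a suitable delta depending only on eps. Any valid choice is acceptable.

Fix eps > 0. We want delta > 0 with 0 < |u + 2| < delta ⇒ |(-7u + 7)/(u - 8) + 21/10| < eps.
Combining over a common denominator, (-7u + 7)/(u - 8) + 21/10 = [(-7u + 7)·(-10) − 21·(u - 8)] / [(-10)·(u - 8)] = 49(u + 2) / ((-10)(u - 8)).
So |(-7u + 7)/(u - 8) + 21/10| = 49|u + 2| / (10·|u − 8|).
Restrict delta ≤ 5. Then |u + 2| < 5 gives |u − 8| = |(u + 2) + (-10)| ≥ 10 − 5 = 5.
Hence |(-7u + 7)/(u - 8) + 21/10| < 49|u + 2|/(10·5) = (49/50)|u + 2|, which is < eps once |u + 2| < (50/49)eps.
Take delta = min(5, (50/49)eps). Then 0 < |u + 2| < delta forces both bounds, so |(-7u + 7)/(u - 8) + 21/10| < eps.

delta = min(5, (50/49)eps)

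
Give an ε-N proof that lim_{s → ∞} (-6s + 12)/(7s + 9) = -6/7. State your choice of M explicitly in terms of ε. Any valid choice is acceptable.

Let ε > 0. We seek M > 0 such that s > M implies |(-6s + 12)/(7s + 9) + 6/7| < ε.
(-6s + 12)/(7s + 9) + 6/7 = (7(-6s + 12) − (-6)(7s + 9)) / (7(7s + 9)) = 138/(7(7s + 9)).
For s > 0 we have 7s + 9 > 7s, so |(-6s + 12)/(7s + 9) + 6/7| = 138/(7(7s + 9)) < 138/(7·7s) = (138/49)/s.
Thus |(-6s + 12)/(7s + 9) + 6/7| < ε whenever s > (138/49)/ε.
Take M = (138/49)/ε. If s > M then |(-6s + 12)/(7s + 9) + 6/7| < (138/49)/s < ε.

M = (138/49)/ε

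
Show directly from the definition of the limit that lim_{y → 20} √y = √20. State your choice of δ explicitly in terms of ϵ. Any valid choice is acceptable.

Let ϵ > 0 be given. We want δ > 0 such that 0 < |y − 20| < δ implies |√y − √20| < ϵ.
Multiplying by the conjugate, |√y − √20| = |y − 20|/(√y + √20).
Restrict δ ≤ 20 so that |y − 20| < 20 forces y > 0, and then √y + √20 > √20.
Hence |√y − √20| < |y − 20|/√20, which is < ϵ once |y − 20| < √20·ϵ.
Take δ = min(20, √20·ϵ). If 0 < |y − 20| < δ then y > 0 and |√y − √20| < |y − 20|/√20 < ϵ.

δ = min(20, √20·ϵ)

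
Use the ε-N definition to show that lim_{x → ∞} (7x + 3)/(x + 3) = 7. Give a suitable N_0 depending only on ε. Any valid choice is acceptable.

N_0 = 18/ε

Let ε > 0 be given. We seek N_0 > 0 such that x > N_0 implies |(7x + 3)/(x + 3) − 7| < ε.
(7x + 3)/(x + 3) − 7 = ((7x + 3) − 7(x + 3)) / ((x + 3)) = -18/((x + 3)).
For x > 0 we have x + 3 > x, so |(7x + 3)/(x + 3) − 7| = 18/((x + 3)) < 18/(x) = 18/x.
Thus |(7x + 3)/(x + 3) − 7| < ε whenever x > 18/ε.
Take N_0 = 18/ε. If x > N_0 then |(7x + 3)/(x + 3) − 7| < 18/x < ε.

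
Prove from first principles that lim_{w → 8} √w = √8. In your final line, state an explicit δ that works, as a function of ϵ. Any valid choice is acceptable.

Suppose ϵ > 0. We want δ > 0 such that 0 < |w − 8| < δ implies |√w − √8| < ϵ.
Rationalise: √w − √8 = (w − 8)/(√w + √8), so |√w − √8| = |w − 8|/(√w + √8).
Restrict δ ≤ 8 so that |w − 8| < 8 forces w > 0, and then √w + √8 > √8.
Hence |√w − √8| < |w − 8|/√8, which is < ϵ once |w − 8| < √8·ϵ.
Take δ = min(8, √8·ϵ). If 0 < |w − 8| < δ then w > 0 and |√w − √8| < |w − 8|/√8 < ϵ.

δ = min(8, √8·ϵ)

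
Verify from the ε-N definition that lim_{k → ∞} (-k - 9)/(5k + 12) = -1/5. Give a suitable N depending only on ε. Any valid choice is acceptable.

Fix ε > 0. For k ≥ 1, |(-k - 9)/(5k + 12) + 1/5| = |-33|/(5(5k + 12)) = 33/(5(5k + 12)).
Since 5k + 12 ≥ 5k for k ≥ 1, this is ≤ 33/(5·5k) = (33/25)/k.
So |(-k - 9)/(5k + 12) + 1/5| < ε whenever k > (33/25)/ε.
Take N = (33/25)/ε. If k > N then |(-k - 9)/(5k + 12) + 1/5| ≤ (33/25)/k < ε.

N = (33/25)/ε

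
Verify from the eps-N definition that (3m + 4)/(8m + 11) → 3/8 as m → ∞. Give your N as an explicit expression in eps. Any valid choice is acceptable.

N = (1/64)/eps

Let eps > 0 be given. For m ≥ 1, |(3m + 4)/(8m + 11) − (3/8)| = |-1|/(8(8m + 11)) = 1/(8(8m + 11)).
Since 8m + 11 ≥ 8m for m ≥ 1, this is ≤ 1/(8·8m) = (1/64)/m.
So |(3m + 4)/(8m + 11) − (3/8)| < eps whenever m > (1/64)/eps.
Take N = (1/64)/eps. If m > N then |(3m + 4)/(8m + 11) − (3/8)| ≤ (1/64)/m < eps.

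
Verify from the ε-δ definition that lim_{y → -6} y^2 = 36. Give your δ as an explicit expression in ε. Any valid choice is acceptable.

δ = min(1, ε/13)

Suppose ε > 0. We seek δ > 0 with 0 < |y + 6| < δ ⇒ |y^2 − 36| < ε.
Factor: y^2 − 36 = (y + 6)(y - 6), so |y^2 − 36| = |y + 6|·|y - 6|.
Impose δ ≤ 1 so that |y| < 7; then |y - 6| ≤ 13.
Hence |y^2 − 36| ≤ 13|y + 6|, which is < ε once |y + 6| < ε/13.
Take δ = min(1, ε/13). If 0 < |y + 6| < δ then both bounds hold and |y^2 − 36| ≤ 13|y + 6| < 13·(ε/13) = ε.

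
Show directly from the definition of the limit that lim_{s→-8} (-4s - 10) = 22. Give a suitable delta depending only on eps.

Let eps > 0 be given. We need delta > 0 so that 0 < |s + 8| < delta implies |(-4s - 10) − 22| < eps.
|(-4s - 10) − 22| = |-4s - 32| = 4|s + 8|.
So 4|s + 8| < eps exactly when |s + 8| < eps/4.
Take delta = eps/4. If 0 < |s + 8| < delta then |(-4s - 10) − 22| = 4|s + 8| < 4·(eps/4) = eps.

delta = eps/4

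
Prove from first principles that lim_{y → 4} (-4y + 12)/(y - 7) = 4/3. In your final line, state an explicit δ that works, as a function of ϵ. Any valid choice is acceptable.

δ = min(3/2, (9/32)ϵ)

Let ϵ > 0. We want δ > 0 with 0 < |y − 4| < δ ⇒ |(-4y + 12)/(y - 7) − (4/3)| < ϵ.
Combining over a common denominator, (-4y + 12)/(y - 7) − (4/3) = [(-4y + 12)·(-3) − (-4)·(y - 7)] / [(-3)·(y - 7)] = 16(y − 4) / ((-3)(y - 7)).
So |(-4y + 12)/(y - 7) − (4/3)| = 16|y − 4| / (3·|y − 7|).
Require δ ≤ 3/2, so |y − 7| ≥ |-3| − |y − 4| > 3 − 3/2 = 3/2.
Hence |(-4y + 12)/(y - 7) − (4/3)| < 16|y − 4|/(3·(3/2)) = (32/9)|y − 4|, which is < ϵ once |y − 4| < (9/32)ϵ.
Take δ = min(3/2, (9/32)ϵ). Then 0 < |y − 4| < δ forces both bounds, so |(-4y + 12)/(y - 7) − (4/3)| < ϵ.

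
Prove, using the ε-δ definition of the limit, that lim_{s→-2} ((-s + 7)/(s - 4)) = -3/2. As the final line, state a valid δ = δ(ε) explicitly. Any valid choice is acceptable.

δ = min(3, 6ε)

Suppose ε > 0. We want δ > 0 with 0 < |s + 2| < δ ⇒ |(-s + 7)/(s - 4) + 3/2| < ε.
Combining over a common denominator, (-s + 7)/(s - 4) + 3/2 = [(-s + 7)·(-6) − 9·(s - 4)] / [(-6)·(s - 4)] = -3(s + 2) / ((-6)(s - 4)).
So |(-s + 7)/(s - 4) + 3/2| = 3|s + 2| / (6·|s − 4|).
Restrict δ ≤ 3. Then |s + 2| < 3 gives |s − 4| = |(s + 2) + (-6)| ≥ 6 − 3 = 3.
Hence |(-s + 7)/(s - 4) + 3/2| < 3|s + 2|/(6·3) = (1/6)|s + 2|, which is < ε once |s + 2| < 6ε.
Take δ = min(3, 6ε). Then 0 < |s + 2| < δ forces both bounds, so |(-s + 7)/(s - 4) + 3/2| < ε.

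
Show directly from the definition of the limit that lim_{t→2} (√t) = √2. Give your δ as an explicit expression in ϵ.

Suppose ϵ > 0. We want δ > 0 such that 0 < |t − 2| < δ implies |√t − √2| < ϵ.
Multiplying by the conjugate, |√t − √2| = |t − 2|/(√t + √2).
Restrict δ ≤ 2 so that |t − 2| < 2 forces t > 0, and then √t + √2 > √2.
Hence |√t − √2| < |t − 2|/√2, which is < ϵ once |t − 2| < √2·ϵ.
Take δ = min(2, √2·ϵ). If 0 < |t − 2| < δ then t > 0 and |√t − √2| < |t − 2|/√2 < ϵ.

δ = min(2, √2·ϵ)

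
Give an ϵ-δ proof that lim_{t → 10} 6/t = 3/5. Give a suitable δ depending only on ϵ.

δ = min(5, (25/3)ϵ)

Let ϵ > 0. We seek δ > 0 such that 0 < |t − 10| < δ implies |6/t − (3/5)| < ϵ.
|6/t − (3/5)| = 6·|10 − t|/(10·|t|) = 6|t − 10|/(10|t|).
Restrict δ ≤ 5. Then |t − 10| < 5 gives |t| > 5, so 10|t| > 50.
Then |6/t − (3/5)| < 6|t − 10|/50, which is < ϵ when |t − 10| < (25/3)ϵ.
Take δ = min(5, (25/3)ϵ). Then 0 < |t − 10| < δ gives both |t − 10| < 5 and |t − 10| < (25/3)ϵ, so |6/t − (3/5)| < ϵ.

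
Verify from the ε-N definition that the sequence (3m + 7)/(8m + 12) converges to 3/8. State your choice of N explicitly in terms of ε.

Let ε > 0 be given. For m ≥ 1, |(3m + 7)/(8m + 12) − (3/8)| = |20|/(8(8m + 12)) = 20/(8(8m + 12)).
Since 8m + 12 ≥ 8m for m ≥ 1, this is ≤ 20/(8·8m) = (5/16)/m.
So |(3m + 7)/(8m + 12) − (3/8)| < ε whenever m > (5/16)/ε.
Take N = (5/16)/ε. If m > N then |(3m + 7)/(8m + 12) − (3/8)| ≤ (5/16)/m < ε.

N = (5/16)/ε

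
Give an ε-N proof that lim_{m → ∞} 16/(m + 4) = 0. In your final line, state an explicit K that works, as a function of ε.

K = 16/ε

Let ε > 0. For m ≥ 1, |16/(m + 4) − 0| = 16/(m + 4) ≤ 16/m.
We need 16/m < ε, i.e. m > 16/ε.
Take K = 16/ε. If m > K then |16/(m + 4)| ≤ 16/m < ε.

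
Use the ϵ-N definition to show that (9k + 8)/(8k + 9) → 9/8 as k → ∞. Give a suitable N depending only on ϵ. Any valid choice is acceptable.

Let ϵ > 0 be given. For k ≥ 1, |(9k + 8)/(8k + 9) − (9/8)| = |-17|/(8(8k + 9)) = 17/(8(8k + 9)).
Since 8k + 9 ≥ 8k for k ≥ 1, this is ≤ 17/(8·8k) = (17/64)/k.
So |(9k + 8)/(8k + 9) − (9/8)| < ϵ whenever k > (17/64)/ϵ.
Take N = (17/64)/ϵ. If k > N then |(9k + 8)/(8k + 9) − (9/8)| ≤ (17/64)/k < ϵ.

N = (17/64)/ϵ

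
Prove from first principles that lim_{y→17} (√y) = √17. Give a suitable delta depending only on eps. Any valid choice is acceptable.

delta = min(17, √17·eps)

Let eps > 0 be given. We want delta > 0 such that 0 < |y − 17| < delta implies |√y − √17| < eps.
Multiplying by the conjugate, |√y − √17| = |y − 17|/(√y + √17).
Restrict delta ≤ 17 so that |y − 17| < 17 forces y > 0, and then √y + √17 > √17.
Hence |√y − √17| < |y − 17|/√17, which is < eps once |y − 17| < √17·eps.
Take delta = min(17, √17·eps). If 0 < |y − 17| < delta then y > 0 and |√y − √17| < |y − 17|/√17 < eps.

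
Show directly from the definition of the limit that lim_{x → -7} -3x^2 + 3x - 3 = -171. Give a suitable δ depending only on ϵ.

Let ϵ > 0 be given. We want δ > 0 such that 0 < |x + 7| < δ implies |(-3x^2 + 3x - 3) + 171| < ϵ.
(-3x^2 + 3x - 3) + 171 = -3x^2 + 3x + 168 = (x + 7)(-3x + 24).
So |(-3x^2 + 3x - 3) + 171| = |x + 7|·|-3x + 24|.
Require δ ≤ 2. Then |x + 7| < 2 gives |x| < 9, and by the triangle inequality |-3x + 24| ≤ 3·9 + 24 = 51.
Hence |(-3x^2 + 3x - 3) + 171| ≤ 51|x + 7| < ϵ provided |x + 7| < ϵ/51.
Take δ = min(2, ϵ/51). Then 0 < |x + 7| < δ gives both |x + 7| < 2 and |x + 7| < ϵ/51, so |(-3x^2 + 3x - 3) + 171| < ϵ.

δ = min(2, ϵ/51)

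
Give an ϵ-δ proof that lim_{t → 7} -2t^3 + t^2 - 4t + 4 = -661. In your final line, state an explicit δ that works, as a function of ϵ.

δ = min(1, ϵ/327)

Fix ϵ > 0. We want δ > 0 such that 0 < |t − 7| < δ implies |(-2t^3 + t^2 - 4t + 4) + 661| < ϵ.
(-2t^3 + t^2 - 4t + 4) + 661 = -2t^3 + t^2 - 4t + 665 = (t − 7)(-2t^2 - 13t - 95).
So |(-2t^3 + t^2 - 4t + 4) + 661| = |t − 7|·|-2t^2 - 13t - 95|.
Require δ ≤ 1. Then |t − 7| < 1 gives |t| < 8, and by the triangle inequality |-2t^2 - 13t - 95| ≤ 2·8^2 + 13·8 + 95 = 327.
Hence |(-2t^3 + t^2 - 4t + 4) + 661| ≤ 327|t − 7| < ϵ provided |t − 7| < ϵ/327.
Take δ = min(1, ϵ/327). Then 0 < |t − 7| < δ gives both |t − 7| < 1 and |t − 7| < ϵ/327, so |(-2t^3 + t^2 - 4t + 4) + 661| < ϵ.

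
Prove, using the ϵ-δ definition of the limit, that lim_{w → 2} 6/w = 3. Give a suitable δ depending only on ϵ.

δ = min(1, (1/3)ϵ)

Let ϵ > 0 be given. We seek δ > 0 such that 0 < |w − 2| < δ implies |6/w − 3| < ϵ.
|6/w − 3| = 6·|2 − w|/(2·|w|) = 6|w − 2|/(2|w|).
Restrict δ ≤ 1. Then |w − 2| < 1 gives |w| > 1, so 2|w| > 2.
Then |6/w − 3| < 6|w − 2|/2, which is < ϵ when |w − 2| < (1/3)ϵ.
Take δ = min(1, (1/3)ϵ). Then 0 < |w − 2| < δ gives both |w − 2| < 1 and |w − 2| < (1/3)ϵ, so |6/w − 3| < ϵ.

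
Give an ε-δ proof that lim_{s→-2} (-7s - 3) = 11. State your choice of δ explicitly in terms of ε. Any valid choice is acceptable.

δ = ε/7

Fix ε > 0. We need δ > 0 so that 0 < |s + 2| < δ implies |(-7s - 3) − 11| < ε.
Since (-7s - 3) − 11 = -7(s + 2), we have |(-7s - 3) − 11| = 7|s + 2|.
Thus it suffices that |s + 2| < ε/7.
Choosing δ = ε/7 gives |(-7s - 3) − 11| = 7|s + 2| < ε whenever |s + 2| < δ.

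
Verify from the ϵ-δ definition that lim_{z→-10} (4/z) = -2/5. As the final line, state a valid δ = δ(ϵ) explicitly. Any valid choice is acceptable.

δ = min(5, (25/2)ϵ)

Let ϵ > 0. We seek δ > 0 such that 0 < |z + 10| < δ implies |4/z + 2/5| < ϵ.
|4/z + 2/5| = 4·|-10 − z|/(10·|z|) = 4|z + 10|/(10|z|).
Require δ ≤ 5 so that |z| > 10 − 5 = 5, hence 10|z| > 50.
Then |4/z + 2/5| < 4|z + 10|/50, which is < ϵ when |z + 10| < (25/2)ϵ.
Take δ = min(5, (25/2)ϵ). Then 0 < |z + 10| < δ gives both |z + 10| < 5 and |z + 10| < (25/2)ϵ, so |4/z + 2/5| < ϵ.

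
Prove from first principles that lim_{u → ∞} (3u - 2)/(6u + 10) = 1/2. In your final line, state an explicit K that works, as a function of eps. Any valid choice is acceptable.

Suppose eps > 0. We seek K > 0 such that u > K implies |(3u - 2)/(6u + 10) − (1/2)| < eps.
(3u - 2)/(6u + 10) − (1/2) = (6(3u - 2) − 3(6u + 10)) / (6(6u + 10)) = -42/(6(6u + 10)).
For u > 0 we have 6u + 10 > 6u, so |(3u - 2)/(6u + 10) − (1/2)| = 42/(6(6u + 10)) < 42/(6·6u) = (7/6)/u.
Thus |(3u - 2)/(6u + 10) − (1/2)| < eps whenever u > (7/6)/eps.
Take K = (7/6)/eps. If u > K then |(3u - 2)/(6u + 10) − (1/2)| < (7/6)/u < eps.

K = (7/6)/eps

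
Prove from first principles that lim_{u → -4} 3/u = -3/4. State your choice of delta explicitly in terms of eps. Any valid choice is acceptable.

Suppose eps > 0. We seek delta > 0 such that 0 < |u + 4| < delta implies |3/u + 3/4| < eps.
|3/u + 3/4| = 3·|-4 − u|/(4·|u|) = 3|u + 4|/(4|u|).
Require delta ≤ 2 so that |u| > 4 − 2 = 2, hence 4|u| > 8.
Then |3/u + 3/4| < 3|u + 4|/8, which is < eps when |u + 4| < (8/3)eps.
Take delta = min(2, (8/3)eps). Then 0 < |u + 4| < delta gives both |u + 4| < 2 and |u + 4| < (8/3)eps, so |3/u + 3/4| < eps.

delta = min(2, (8/3)eps)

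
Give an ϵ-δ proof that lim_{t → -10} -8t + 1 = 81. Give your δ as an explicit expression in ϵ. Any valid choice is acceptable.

δ = ϵ/8

Let ϵ > 0 be given. We need δ > 0 so that 0 < |t + 10| < δ implies |(-8t + 1) − 81| < ϵ.
|(-8t + 1) − 81| = |-8t - 80| = 8|t + 10|.
So 8|t + 10| < ϵ exactly when |t + 10| < ϵ/8.
Take δ = ϵ/8. If 0 < |t + 10| < δ then |(-8t + 1) − 81| = 8|t + 10| < 8·(ϵ/8) = ϵ.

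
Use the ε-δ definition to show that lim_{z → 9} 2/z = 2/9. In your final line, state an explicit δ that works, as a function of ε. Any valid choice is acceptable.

Let ε > 0 be given. We seek δ > 0 such that 0 < |z − 9| < δ implies |2/z − (2/9)| < ε.
|2/z − (2/9)| = 2·|9 − z|/(9·|z|) = 2|z − 9|/(9|z|).
Restrict δ ≤ 9/2. Then |z − 9| < 9/2 gives |z| > 9/2, so 9|z| > 81/2.
Then |2/z − (2/9)| < 2|z − 9|/(81/2), which is < ε when |z − 9| < (81/4)ε.
Take δ = min(9/2, (81/4)ε). Then 0 < |z − 9| < δ gives both |z − 9| < 9/2 and |z − 9| < (81/4)ε, so |2/z − (2/9)| < ε.

δ = min(9/2, (81/4)ε)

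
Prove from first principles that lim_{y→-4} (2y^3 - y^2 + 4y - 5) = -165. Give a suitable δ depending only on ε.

δ = min(1, ε/135)

Suppose ε > 0. We want δ > 0 such that 0 < |y + 4| < δ implies |(2y^3 - y^2 + 4y - 5) + 165| < ε.
(2y^3 - y^2 + 4y - 5) + 165 = 2y^3 - y^2 + 4y + 160 = (y + 4)(2y^2 - 9y + 40).
So |(2y^3 - y^2 + 4y - 5) + 165| = |y + 4|·|2y^2 - 9y + 40|.
Require δ ≤ 1. Then |y + 4| < 1 gives |y| < 5, and by the triangle inequality |2y^2 - 9y + 40| ≤ 2·5^2 + 9·5 + 40 = 135.
Hence |(2y^3 - y^2 + 4y - 5) + 165| ≤ 135|y + 4| < ε provided |y + 4| < ε/135.
Take δ = min(1, ε/135). Then 0 < |y + 4| < δ gives both |y + 4| < 1 and |y + 4| < ε/135, so |(2y^3 - y^2 + 4y - 5) + 165| < ε.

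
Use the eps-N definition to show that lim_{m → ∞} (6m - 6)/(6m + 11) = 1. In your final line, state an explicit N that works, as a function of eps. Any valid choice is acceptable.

N = (17/6)/eps

Fix eps > 0. For m ≥ 1, |(6m - 6)/(6m + 11) − 1| = |-102|/(6(6m + 11)) = 102/(6(6m + 11)).
Since 6m + 11 ≥ 6m for m ≥ 1, this is ≤ 102/(6·6m) = (17/6)/m.
So |(6m - 6)/(6m + 11) − 1| < eps whenever m > (17/6)/eps.
Take N = (17/6)/eps. If m > N then |(6m - 6)/(6m + 11) − 1| ≤ (17/6)/m < eps.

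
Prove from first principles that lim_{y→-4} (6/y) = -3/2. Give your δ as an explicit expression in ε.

δ = min(2, (4/3)ε)

Let ε > 0 be given. We seek δ > 0 such that 0 < |y + 4| < δ implies |6/y + 3/2| < ε.
|6/y + 3/2| = 6·|-4 − y|/(4·|y|) = 6|y + 4|/(4|y|).
Restrict δ ≤ 2. Then |y + 4| < 2 gives |y| > 2, so 4|y| > 8.
Then |6/y + 3/2| < 6|y + 4|/8, which is < ε when |y + 4| < (4/3)ε.
Take δ = min(2, (4/3)ε). Then 0 < |y + 4| < δ gives both |y + 4| < 2 and |y + 4| < (4/3)ε, so |6/y + 3/2| < ε.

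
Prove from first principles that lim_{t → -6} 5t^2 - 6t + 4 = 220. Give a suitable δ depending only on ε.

Suppose ε > 0. We want δ > 0 such that 0 < |t + 6| < δ implies |(5t^2 - 6t + 4) − 220| < ε.
(5t^2 - 6t + 4) − 220 = 5t^2 - 6t - 216 = (t + 6)(5t - 36).
So |(5t^2 - 6t + 4) − 220| = |t + 6|·|5t - 36|.
Require δ ≤ 2. Then |t + 6| < 2 gives |t| < 8, and by the triangle inequality |5t - 36| ≤ 5·8 + 36 = 76.
Hence |(5t^2 - 6t + 4) − 220| ≤ 76|t + 6| < ε provided |t + 6| < ε/76.
Choosing δ = min(2, ε/76) ensures both conditions, hence |(5t^2 - 6t + 4) − 220| < ε.

δ = min(2, ε/76)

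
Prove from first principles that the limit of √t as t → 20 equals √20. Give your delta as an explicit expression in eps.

delta = min(20, √20·eps)

Suppose eps > 0. We want delta > 0 such that 0 < |t − 20| < delta implies |√t − √20| < eps.
Multiplying by the conjugate, |√t − √20| = |t − 20|/(√t + √20).
Restrict delta ≤ 20 so that |t − 20| < 20 forces t > 0, and then √t + √20 > √20.
Hence |√t − √20| < |t − 20|/√20, which is < eps once |t − 20| < √20·eps.
Take delta = min(20, √20·eps). If 0 < |t − 20| < delta then t > 0 and |√t − √20| < |t − 20|/√20 < eps.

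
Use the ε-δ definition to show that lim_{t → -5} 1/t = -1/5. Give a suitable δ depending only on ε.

Let ε > 0. We seek δ > 0 such that 0 < |t + 5| < δ implies |1/t + 1/5| < ε.
|1/t + 1/5| = |-5 − t|/(5·|t|) = |t + 5|/(5|t|).
Restrict δ ≤ 5/2. Then |t + 5| < 5/2 gives |t| > 5/2, so 5|t| > 25/2.
Then |1/t + 1/5| < |t + 5|/(25/2), which is < ε when |t + 5| < (25/2)ε.
Take δ = min(5/2, (25/2)ε). Then 0 < |t + 5| < δ gives both |t + 5| < 5/2 and |t + 5| < (25/2)ε, so |1/t + 1/5| < ε.

δ = min(5/2, (25/2)ε)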